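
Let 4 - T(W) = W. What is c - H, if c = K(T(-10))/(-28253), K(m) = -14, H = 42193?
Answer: -1192078815/28253 ≈ -42193.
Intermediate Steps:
T(W) = 4 - W
c = 14/28253 (c = -14/(-28253) = -14*(-1/28253) = 14/28253 ≈ 0.00049552)
c - H = 14/28253 - 1*42193 = 14/28253 - 42193 = -1192078815/28253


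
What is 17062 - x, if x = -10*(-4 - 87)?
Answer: 16152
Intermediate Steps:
x = 910 (x = -10*(-91) = 910)
17062 - x = 17062 - 1*910 = 17062 - 910 = 16152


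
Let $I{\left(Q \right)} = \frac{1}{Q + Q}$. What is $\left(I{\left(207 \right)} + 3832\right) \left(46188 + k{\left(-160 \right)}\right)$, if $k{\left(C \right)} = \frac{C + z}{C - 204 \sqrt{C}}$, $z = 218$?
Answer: $\frac{1530566199126835}{8647632} + \frac{782119357 i \sqrt{10}}{28825440} \approx 1.7699 \cdot 10^{8} + 85.802 i$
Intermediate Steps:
$I{\left(Q \right)} = \frac{1}{2 Q}$
$k{\left(C \right)} = \frac{218 + C}{C - 204 \sqrt{C}}$ ($k{\left(C \right)} = \frac{C + 218}{C - 204 \sqrt{C}} = \frac{218 + C}{C - 204 \sqrt{C}}$)
$\left(I{\left(207 \right)} + 3832\right) \left(46188 + k{\left(-160 \right)}\right) = \left(\frac{1}{2 \cdot 207} + 3832\right) \left(46188 + \frac{218 - 160}{-160 - 204 \sqrt{-160}}\right) = \left(\frac{1}{2} \cdot \frac{1}{207} + 3832\right) \left(46188 + \frac{1}{-160 - 204 \cdot 4 i \sqrt{10}} \cdot 58\right) = \left(\frac{1}{414} + 3832\right) \left(46188 + \frac{1}{-160 - 816 i \sqrt{10}} \cdot 58\right) = \frac{1586449 \left(46188 + \frac{58}{-160 - 816 i \sqrt{10}}\right)}{414} = \frac{4070828134}{23} + \frac{46007021}{207 \left(-160 - 816 i \sqrt{10}\right)}$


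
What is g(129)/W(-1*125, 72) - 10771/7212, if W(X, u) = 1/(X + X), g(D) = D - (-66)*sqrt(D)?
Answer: -232597771/7212 - 16500*sqrt(129) ≈ -2.1966e+5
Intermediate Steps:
g(D) = D + 66*sqrt(D)
W(X, u) = 1/(2*X)
g(129)/W(-1*125, 72) - 10771/7212 = (129 + 66*sqrt(129))/((1/(2*((-1*125))))) - 10771/7212 = (129 + 66*sqrt(129))/(((1/2)/(-125))) - 10771*1/7212 = (129 + 66*sqrt(129))/(((1/2)*(-1/125))) - 10771/7212 = (129 + 66*sqrt(129))/(-1/250) - 10771/7212 = (129 + 66*sqrt(129))*(-250) - 10771/7212 = (-32250 - 16500*sqrt(129)) - 10771/7212 = -232597771/7212 - 16500*sqrt(129)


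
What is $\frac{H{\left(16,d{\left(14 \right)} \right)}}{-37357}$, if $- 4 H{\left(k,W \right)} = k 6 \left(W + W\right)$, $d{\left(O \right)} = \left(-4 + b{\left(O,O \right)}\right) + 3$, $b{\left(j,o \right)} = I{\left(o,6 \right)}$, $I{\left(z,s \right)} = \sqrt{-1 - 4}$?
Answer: $- \frac{48}{37357} + \frac{48 i \sqrt{5}}{37357} \approx -0.0012849 + 0.0028731 i$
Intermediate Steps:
$I{\left(z,s \right)} = i \sqrt{5}$ ($I{\left(z,s \right)} = \sqrt{-5} = i \sqrt{5}$)
$b{\left(j,o \right)} = i \sqrt{5}$
$d{\left(O \right)} = -1 + i \sqrt{5}$ ($d{\left(O \right)} = \left(-4 + i \sqrt{5}\right) + 3 = -1 + i \sqrt{5}$)
$H{\left(k,W \right)} = - 3 W k$ ($H{\left(k,W \right)} = - \frac{k 6 \left(W + W\right)}{4} = - \frac{6 k 2 W}{4} = - \frac{12 W k}{4} = - 3 W k$)
$\frac{H{\left(16,d{\left(14 \right)} \right)}}{-37357} = \frac{\left(-3\right) \left(-1 + i \sqrt{5}\right) 16}{-37357} = \left(48 - 48 i \sqrt{5}\right) \left(- \frac{1}{37357}\right) = - \frac{48}{37357} + \frac{48 i \sqrt{5}}{37357}$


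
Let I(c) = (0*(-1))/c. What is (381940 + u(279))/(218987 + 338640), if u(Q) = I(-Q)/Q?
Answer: 381940/557627 ≈ 0.68494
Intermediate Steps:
I(c) = 0 (I(c) = 0/c = 0)
u(Q) = 0 (u(Q) = 0/Q = 0)
(381940 + u(279))/(218987 + 338640) = (381940 + 0)/(218987 + 338640) = 381940/557627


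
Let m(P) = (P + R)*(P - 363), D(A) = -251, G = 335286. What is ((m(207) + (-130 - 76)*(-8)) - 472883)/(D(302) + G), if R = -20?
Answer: -500407/335035 ≈ -1.4936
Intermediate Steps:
m(P) = (-363 + P)*(-20 + P) (m(P) = (P - 20)*(P - 363) = (-20 + P)*(-363 + P) = (-363 + P)*(-20 + P))
((m(207) + (-130 - 76)*(-8)) - 472883)/(D(302) + G) = (((7260 + 207² - 383*207) + (-130 - 76)*(-8)) - 472883)/(-251 + 335286) = (((7260 + 42849 - 79281) - 206*(-8)) - 472883)/335035 = ((-29172 + 1648) - 472883)*(1/335035) = (-27524 - 472883)*(1/335035) = -500407*1/335035 = -500407/335035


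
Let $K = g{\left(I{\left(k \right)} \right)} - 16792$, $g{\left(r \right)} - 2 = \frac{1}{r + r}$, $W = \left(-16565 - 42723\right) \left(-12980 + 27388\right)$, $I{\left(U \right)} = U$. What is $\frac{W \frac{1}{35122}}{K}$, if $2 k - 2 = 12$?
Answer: $\frac{5979550528}{4127871099} \approx 1.4486$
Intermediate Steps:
$k = 7$ ($k = 1 + \frac{1}{2} \cdot 12 = 1 + 6 = 7$)
$W = -854221504$ ($W = \left(-59288\right) 14408 = -854221504$)
$g{\left(r \right)} = 2 + \frac{1}{2 r}$ ($g{\left(r \right)} = 2 + \frac{1}{r + r} = 2 + \frac{1}{2 r}$)
$K = - \frac{235059}{14}$ ($K = \left(2 + \frac{1}{2 \cdot 7}\right) - 16792 = \left(2 + \frac{1}{2} \cdot \frac{1}{7}\right) - 16792 = \left(2 + \frac{1}{14}\right) - 16792 = \frac{29}{14} - 16792 = - \frac{235059}{14} \approx -16790.0$)
$\frac{W \frac{1}{35122}}{K} = \frac{\left(-854221504\right) \frac{1}{35122}}{- \frac{235059}{14}} = \left(-854221504\right) \frac{1}{35122} \left(- \frac{14}{235059}\right) = \left(- \frac{427110752}{17561}\right) \left(- \frac{14}{235059}\right) = \frac{5979550528}{4127871099}$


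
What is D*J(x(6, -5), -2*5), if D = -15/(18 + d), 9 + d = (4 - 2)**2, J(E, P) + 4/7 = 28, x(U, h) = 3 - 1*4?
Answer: -2880/91 ≈ -31.648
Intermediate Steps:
x(U, h) = -1 (x(U, h) = 3 - 4 = -1)
J(E, P) = 192/7 (J(E, P) = -4/7 + 28 = 192/7)
d = -5 (d = -9 + (4 - 2)**2 = -9 + 2**2 = -9 + 4 = -5)
D = -15/13 (D = -15/(18 - 5) = -15/13 ≈ -1.1538)
D*J(x(6, -5), -2*5) = -15/13*192/7 = -2880/91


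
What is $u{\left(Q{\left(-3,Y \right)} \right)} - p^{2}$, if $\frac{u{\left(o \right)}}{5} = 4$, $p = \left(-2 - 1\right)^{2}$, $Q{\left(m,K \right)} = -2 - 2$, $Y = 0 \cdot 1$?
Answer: $-61$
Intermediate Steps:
$Y = 0$
$Q{\left(m,K \right)} = -4$ ($Q{\left(m,K \right)} = -2 - 2 = -4$)
$p = 9$ ($p = \left(-2 - 1\right)^{2} = \left(-3\right)^{2} = 9$)
$u{\left(o \right)} = 20$ ($u{\left(o \right)} = 5 \cdot 4 = 20$)
$u{\left(Q{\left(-3,Y \right)} \right)} - p^{2} = 20 - 9^{2} = 20 - 81 = -61$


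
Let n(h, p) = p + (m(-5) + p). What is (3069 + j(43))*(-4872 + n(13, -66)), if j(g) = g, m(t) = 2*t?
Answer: -15603568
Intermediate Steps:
n(h, p) = -10 + 2*p (n(h, p) = p + (2*(-5) + p) = p + (-10 + p) = -10 + 2*p)
(3069 + j(43))*(-4872 + n(13, -66)) = (3069 + 43)*(-4872 + (-10 + 2*(-66))) = 3112*(-4872 + (-10 - 132)) = 3112*(-4872 - 142) = 3112*(-5014) = -15603568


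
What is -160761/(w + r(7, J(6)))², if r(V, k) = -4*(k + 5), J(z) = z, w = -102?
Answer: -160761/21316 ≈ -7.5418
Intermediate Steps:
r(V, k) = -20 - 4*k (r(V, k) = -4*(5 + k) = -20 - 4*k)
-160761/(w + r(7, J(6)))² = -160761/(-102 + (-20 - 4*6))² = -160761/(-102 + (-20 - 24))² = -160761/(-102 - 44)² = -160761/((-146)²) = -160761/21316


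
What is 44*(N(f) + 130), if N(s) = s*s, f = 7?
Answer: 7876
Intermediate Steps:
N(s) = s**2
44*(N(f) + 130) = 44*(7**2 + 130) = 44*(49 + 130) = 44*179 = 7876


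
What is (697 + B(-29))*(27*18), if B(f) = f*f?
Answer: 747468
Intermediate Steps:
B(f) = f**2
(697 + B(-29))*(27*18) = (697 + (-29)**2)*(27*18) = (697 + 841)*486 = 1538*486 = 747468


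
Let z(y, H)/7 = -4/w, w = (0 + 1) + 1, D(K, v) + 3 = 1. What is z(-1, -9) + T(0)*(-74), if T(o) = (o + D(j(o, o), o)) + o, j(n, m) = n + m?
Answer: 134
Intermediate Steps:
j(n, m) = m + n
D(K, v) = -2 (D(K, v) = -3 + 1 = -2)
T(o) = -2 + 2*o (T(o) = (o - 2) + o = (-2 + o) + o = -2 + 2*o)
w = 2 (w = 1 + 1 = 2)
z(y, H) = -14 (z(y, H) = 7*(-4/2) = 7*(-4*½) = 7*(-2) = -14)
z(-1, -9) + T(0)*(-74) = -14 + (-2 + 2*0)*(-74) = -14 + (-2 + 0)*(-74) = -14 - 2*(-74) = -14 + 148 = 134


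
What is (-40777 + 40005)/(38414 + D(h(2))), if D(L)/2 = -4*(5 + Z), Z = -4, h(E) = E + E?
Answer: -386/19203 ≈ -0.020101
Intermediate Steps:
h(E) = 2*E
D(L) = -8 (D(L) = 2*(-4*(5 - 4)) = 2*(-4*1) = 2*(-4) = -8)
(-40777 + 40005)/(38414 + D(h(2))) = (-40777 + 40005)/(38414 - 8) = -772/38406 = -772*1/38406 = -386/19203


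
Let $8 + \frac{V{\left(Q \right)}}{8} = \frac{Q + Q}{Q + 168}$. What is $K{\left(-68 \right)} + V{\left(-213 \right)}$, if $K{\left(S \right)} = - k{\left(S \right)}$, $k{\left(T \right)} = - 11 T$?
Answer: $- \frac{11044}{15} \approx -736.27$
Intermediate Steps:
$K{\left(S \right)} = 11 S$ ($K{\left(S \right)} = - \left(-11\right) S = 11 S$)
$V{\left(Q \right)} = -64 + \frac{16 Q}{168 + Q}$ ($V{\left(Q \right)} = -64 + 8 \frac{Q + Q}{Q + 168} = -64 + 8 \frac{2 Q}{168 + Q} = -64 + \frac{16 Q}{168 + Q}$)
$K{\left(-68 \right)} + V{\left(-213 \right)} = 11 \left(-68\right) + \frac{48 \left(-224 - -213\right)}{168 - 213} = -748 + \frac{48 \left(-224 + 213\right)}{-45} = -748 + 48 \left(- \frac{1}{45}\right) \left(-11\right) = -748 + \frac{176}{15} = - \frac{11044}{15}$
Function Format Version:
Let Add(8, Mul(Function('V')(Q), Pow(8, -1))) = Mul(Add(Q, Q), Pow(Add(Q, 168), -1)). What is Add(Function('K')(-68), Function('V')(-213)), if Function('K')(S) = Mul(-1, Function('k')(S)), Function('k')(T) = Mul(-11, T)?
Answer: Rational(-11044, 15) ≈ -736.27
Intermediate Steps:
Function('K')(S) = Mul(11, S) (Function('K')(S) = Mul(-1, Mul(-11, S)) = Mul(11, S))
Function('V')(Q) = Add(-64, Mul(16, Q, Pow(Add(168, Q), -1))) (Function('V')(Q) = Add(-64, Mul(8, Mul(Add(Q, Q), Pow(Add(Q, 168), -1)))) = Add(-64, Mul(8, Mul(Mul(2, Q), Pow(Add(168, Q), -1)))) = Add(-64, Mul(8, Mul(2, Q, Pow(Add(168, Q), -1)))) = Add(-64, Mul(16, Q, Pow(Add(168, Q), -1))))
Add(Function('K')(-68), Function('V')(-213)) = Add(Mul(11, -68), Mul(48, Pow(Add(168, -213), -1), Add(-224, Mul(-1, -213)))) = Add(-748, Mul(48, Pow(-45, -1), Add(-224, 213))) = Add(-748, Mul(48, Rational(-1, 45), -11)) = Add(-748, Rational(176, 15)) = Rational(-11044, 15)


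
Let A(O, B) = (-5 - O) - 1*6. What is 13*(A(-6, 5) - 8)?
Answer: -169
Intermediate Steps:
A(O, B) = -11 - O (A(O, B) = (-5 - O) - 6 = -11 - O)
13*(A(-6, 5) - 8) = 13*((-11 - 1*(-6)) - 8) = 13*((-11 + 6) - 8) = 13*(-5 - 8) = 13*(-13) = -169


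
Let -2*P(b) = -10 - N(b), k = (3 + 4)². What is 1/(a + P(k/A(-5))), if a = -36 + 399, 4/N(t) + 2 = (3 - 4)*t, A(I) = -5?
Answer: 39/14362 ≈ 0.0027155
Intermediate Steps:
N(t) = 4/(-2 - t) (N(t) = 4/(-2 + (3 - 4)*t) = 4/(-2 - t))
k = 49 (k = 7² = 49)
P(b) = 5 - 2/(2 + b) (P(b) = -(-10 - (-4)/(2 + b))/2 = -(-10 + 4/(2 + b))/2 = 5 - 2/(2 + b))
a = 363
1/(a + P(k/A(-5))) = 1/(363 + (8 + 5*(49/(-5)))/(2 + 49/(-5))) = 1/(363 + (8 + 5*(49*(-⅕)))/(2 + 49*(-⅕))) = 1/(363 + (8 + 5*(-49/5))/(2 - 49/5)) = 1/(363 + (8 - 49)/(-39/5)) = 1/(363 - 5/39*(-41)) = 1/(363 + 205/39) = 1/(14362/39) = 39/14362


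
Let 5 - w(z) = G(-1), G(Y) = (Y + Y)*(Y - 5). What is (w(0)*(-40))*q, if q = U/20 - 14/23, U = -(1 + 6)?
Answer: -6174/23 ≈ -268.43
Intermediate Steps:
U = -7 (U = -1*7 = -7)
G(Y) = 2*Y*(-5 + Y) (G(Y) = (2*Y)*(-5 + Y) = 2*Y*(-5 + Y))
w(z) = -7 (w(z) = 5 - 2*(-1)*(-5 - 1) = 5 - 2*(-1)*(-6) = 5 - 1*12 = 5 - 12 = -7)
q = -441/460 (q = -7/20 - 14/23 = -441/460 ≈ -0.95870)
(w(0)*(-40))*q = -7*(-40)*(-441/460) = 280*(-441/460) = -6174/23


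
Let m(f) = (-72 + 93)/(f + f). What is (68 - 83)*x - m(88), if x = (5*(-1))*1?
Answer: 13179/176 ≈ 74.881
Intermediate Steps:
m(f) = 21/(2*f) (m(f) = 21/((2*f)) = 21*(1/(2*f)) = 21/(2*f))
x = -5 (x = -5*1 = -5)
(68 - 83)*x - m(88) = (68 - 83)*(-5) - 21/(2*88) = -15*(-5) - 21/(2*88) = 75 - 1*21/176 = 75 - 21/176 = 13179/176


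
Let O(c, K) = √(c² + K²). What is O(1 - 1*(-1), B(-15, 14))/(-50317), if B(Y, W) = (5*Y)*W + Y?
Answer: -√1134229/50317 ≈ -0.021166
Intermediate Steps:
B(Y, W) = Y + 5*W*Y (B(Y, W) = 5*W*Y + Y = Y + 5*W*Y)
O(c, K) = √(K² + c²)
O(1 - 1*(-1), B(-15, 14))/(-50317) = √((-15*(1 + 5*14))² + (1 - 1*(-1))²)/(-50317) = √((-15*(1 + 70))² + (1 + 1)²)*(-1/50317) = √((-15*71)² + 2²)*(-1/50317) = √((-1065)² + 4)*(-1/50317) = √(1134225 + 4)*(-1/50317) = √1134229*(-1/50317) = -√1134229/50317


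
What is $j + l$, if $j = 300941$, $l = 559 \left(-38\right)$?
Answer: $279699$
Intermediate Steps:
$l = -21242$
$j + l = 300941 - 21242 = 279699$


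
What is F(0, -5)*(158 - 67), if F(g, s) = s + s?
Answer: -910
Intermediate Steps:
F(g, s) = 2*s
F(0, -5)*(158 - 67) = (2*(-5))*(158 - 67) = -10*91 = -910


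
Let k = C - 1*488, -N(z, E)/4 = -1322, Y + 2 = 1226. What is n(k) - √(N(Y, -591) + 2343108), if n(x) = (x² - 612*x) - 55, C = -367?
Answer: 1254230 - 2*√587099 ≈ 1.2527e+6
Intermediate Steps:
Y = 1224 (Y = -2 + 1226 = 1224)
N(z, E) = 5288 (N(z, E) = -4*(-1322) = 5288)
k = -855 (k = -367 - 1*488 = -367 - 488 = -855)
n(x) = -55 + x² - 612*x
n(k) - √(N(Y, -591) + 2343108) = (-55 + (-855)² - 612*(-855)) - √(5288 + 2343108) = (-55 + 731025 + 523260) - √2348396 = 1254230 - 2*√587099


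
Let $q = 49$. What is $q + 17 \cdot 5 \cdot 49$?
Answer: $4214$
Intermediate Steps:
$q + 17 \cdot 5 \cdot 49 = 49 + 17 \cdot 5 \cdot 49 = 49 + 85 \cdot 49 = 49 + 4165 = 4214$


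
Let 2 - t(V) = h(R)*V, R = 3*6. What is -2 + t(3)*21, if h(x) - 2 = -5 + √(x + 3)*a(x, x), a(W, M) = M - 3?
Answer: 229 - 945*√21 ≈ -4101.5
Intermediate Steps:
a(W, M) = -3 + M
R = 18
h(x) = -3 + √(3 + x)*(-3 + x) (h(x) = 2 + (-5 + √(x + 3)*(-3 + x)) = 2 + (-5 + √(3 + x)*(-3 + x)) = -3 + √(3 + x)*(-3 + x))
t(V) = 2 - V*(-3 + 15*√21) (t(V) = 2 - (-3 + √(3 + 18)*(-3 + 18))*V = 2 - (-3 + √21*15)*V = 2 - (-3 + 15*√21)*V = 2 - V*(-3 + 15*√21))
-2 + t(3)*21 = -2 + (2 + 3*3*(1 - 5*√21))*21 = -2 + (2 + (9 - 45*√21))*21 = -2 + (11 - 45*√21)*21 = -2 + (231 - 945*√21) = 229 - 945*√21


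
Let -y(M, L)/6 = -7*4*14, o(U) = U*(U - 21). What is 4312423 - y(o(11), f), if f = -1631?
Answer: 4310071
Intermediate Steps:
o(U) = U*(-21 + U)
y(M, L) = 2352 (y(M, L) = -6*(-7*4)*14 = -(-168)*14 = -6*(-392) = 2352)
4312423 - y(o(11), f) = 4312423 - 1*2352 = 4312423 - 2352 = 4310071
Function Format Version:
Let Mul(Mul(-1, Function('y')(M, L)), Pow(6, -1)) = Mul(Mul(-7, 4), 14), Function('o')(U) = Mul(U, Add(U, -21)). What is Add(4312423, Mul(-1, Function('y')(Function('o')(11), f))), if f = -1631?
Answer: 4310071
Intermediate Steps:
Function('o')(U) = Mul(U, Add(-21, U))
Function('y')(M, L) = 2352 (Function('y')(M, L) = Mul(-6, Mul(Mul(-7, 4), 14)) = Mul(-6, Mul(-28, 14)) = Mul(-6, -392) = 2352)
Add(4312423, Mul(-1, Function('y')(Function('o')(11), f))) = Add(4312423, Mul(-1, 2352)) = Add(4312423, -2352) = 4310071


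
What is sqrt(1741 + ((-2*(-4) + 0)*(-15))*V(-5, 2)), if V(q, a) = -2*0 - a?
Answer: sqrt(1981) ≈ 44.508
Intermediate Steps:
V(q, a) = -a (V(q, a) = 0 - a = -a)
sqrt(1741 + ((-2*(-4) + 0)*(-15))*V(-5, 2)) = sqrt(1741 + ((-2*(-4) + 0)*(-15))*(-1*2)) = sqrt(1741 + ((8 + 0)*(-15))*(-2)) = sqrt(1741 + (8*(-15))*(-2)) = sqrt(1741 - 120*(-2)) = sqrt(1741 + 240) = sqrt(1981)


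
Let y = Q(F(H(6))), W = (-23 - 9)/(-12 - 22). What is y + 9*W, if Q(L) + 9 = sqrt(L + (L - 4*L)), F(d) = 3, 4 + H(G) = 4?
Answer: -9/17 + I*sqrt(6) ≈ -0.52941 + 2.4495*I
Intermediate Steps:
W = 16/17 (W = -32/(-34) = -32*(-1/34) = 16/17 ≈ 0.94118)
H(G) = 0 (H(G) = -4 + 4 = 0)
Q(L) = -9 + sqrt(2)*sqrt(-L) (Q(L) = -9 + sqrt(L + (L - 4*L)) = -9 + sqrt(L - 3*L) = -9 + sqrt(-2*L) = -9 + sqrt(2)*sqrt(-L))
y = -9 + I*sqrt(6) (y = -9 + sqrt(2)*sqrt(-1*3) = -9 + sqrt(2)*sqrt(-3) = -9 + sqrt(2)*(I*sqrt(3)) = -9 + I*sqrt(6) ≈ -9.0 + 2.4495*I)
y + 9*W = (-9 + I*sqrt(6)) + 9*(16/17) = (-9 + I*sqrt(6)) + 144/17 = -9/17 + I*sqrt(6)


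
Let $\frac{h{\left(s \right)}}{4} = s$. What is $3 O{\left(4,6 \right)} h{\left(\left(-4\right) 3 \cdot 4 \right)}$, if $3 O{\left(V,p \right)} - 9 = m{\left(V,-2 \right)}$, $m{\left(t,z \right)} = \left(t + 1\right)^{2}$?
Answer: $-6528$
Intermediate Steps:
$h{\left(s \right)} = 4 s$
$m{\left(t,z \right)} = \left(1 + t\right)^{2}$
$O{\left(V,p \right)} = 3 + \frac{\left(1 + V\right)^{2}}{3}$
$3 O{\left(4,6 \right)} h{\left(\left(-4\right) 3 \cdot 4 \right)} = 3 \left(3 + \frac{\left(1 + 4\right)^{2}}{3}\right) 4 \left(-4\right) 3 \cdot 4 = 3 \left(3 + \frac{5^{2}}{3}\right) 4 \left(\left(-12\right) 4\right) = 3 \left(3 + \frac{1}{3} \cdot 25\right) 4 \left(-48\right) = 3 \left(3 + \frac{25}{3}\right) \left(-192\right) = 3 \cdot \frac{34}{3} \left(-192\right) = 34 \left(-192\right) = -6528$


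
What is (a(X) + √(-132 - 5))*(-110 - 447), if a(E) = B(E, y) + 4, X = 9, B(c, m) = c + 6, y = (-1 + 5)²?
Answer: -10583 - 557*I*√137 ≈ -10583.0 - 6519.5*I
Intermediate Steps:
y = 16 (y = 4² = 16)
B(c, m) = 6 + c
a(E) = 10 + E (a(E) = (6 + E) + 4 = 10 + E)
(a(X) + √(-132 - 5))*(-110 - 447) = ((10 + 9) + √(-132 - 5))*(-110 - 447) = (19 + √(-137))*(-557) = (19 + I*√137)*(-557) = -10583 - 557*I*√137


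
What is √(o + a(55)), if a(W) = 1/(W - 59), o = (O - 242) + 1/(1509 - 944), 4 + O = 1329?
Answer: 3*√153618415/1130 ≈ 32.905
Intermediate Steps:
O = 1325 (O = -4 + 1329 = 1325)
o = 611896/565 (o = (1325 - 242) + 1/(1509 - 944) = 1083 + 1/565 = 611896/565 ≈ 1083.0)
a(W) = 1/(-59 + W)
√(o + a(55)) = √(611896/565 + 1/(-59 + 55)) = √(611896/565 + 1/(-4)) = √(611896/565 - ¼) = √(2447019/2260) = 3*√153618415/1130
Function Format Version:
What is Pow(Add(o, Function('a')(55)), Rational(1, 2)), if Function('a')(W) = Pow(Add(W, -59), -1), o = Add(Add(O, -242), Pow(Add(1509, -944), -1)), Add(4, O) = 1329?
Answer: Mul(Rational(3, 1130), Pow(153618415, Rational(1, 2))) ≈ 32.905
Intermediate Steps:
O = 1325 (O = Add(-4, 1329) = 1325)
o = Rational(611896, 565) (o = Add(Add(1325, -242), Pow(Add(1509, -944), -1)) = Add(1083, Pow(565, -1)) = Add(1083, Rational(1, 565)) = Rational(611896, 565) ≈ 1083.0)
Function('a')(W) = Pow(Add(-59, W), -1)
Pow(Add(o, Function('a')(55)), Rational(1, 2)) = Pow(Add(Rational(611896, 565), Pow(Add(-59, 55), -1)), Rational(1, 2)) = Pow(Add(Rational(611896, 565), Pow(-4, -1)), Rational(1, 2)) = Pow(Add(Rational(611896, 565), Rational(-1, 4)), Rational(1, 2)) = Pow(Rational(2447019, 2260), Rational(1, 2)) = Mul(Rational(3, 1130), Pow(153618415, Rational(1, 2)))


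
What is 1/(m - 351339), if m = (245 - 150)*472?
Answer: -1/306499 ≈ -3.2627e-6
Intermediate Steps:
m = 44840 (m = 95*472 = 44840)
1/(m - 351339) = 1/(44840 - 351339) = 1/(-306499) = -1/306499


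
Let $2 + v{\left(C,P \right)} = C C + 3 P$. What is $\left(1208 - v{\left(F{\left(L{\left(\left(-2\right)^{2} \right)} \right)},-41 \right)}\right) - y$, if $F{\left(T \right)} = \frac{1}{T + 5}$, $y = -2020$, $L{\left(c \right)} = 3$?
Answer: $\frac{214591}{64} \approx 3353.0$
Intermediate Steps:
$F{\left(T \right)} = \frac{1}{5 + T}$
$v{\left(C,P \right)} = -2 + C^{2} + 3 P$ ($v{\left(C,P \right)} = -2 + \left(C C + 3 P\right) = -2 + \left(C^{2} + 3 P\right) = -2 + C^{2} + 3 P$)
$\left(1208 - v{\left(F{\left(L{\left(\left(-2\right)^{2} \right)} \right)},-41 \right)}\right) - y = \left(1208 - \left(-2 + \left(\frac{1}{5 + 3}\right)^{2} + 3 \left(-41\right)\right)\right) - -2020 = \left(1208 - \left(-2 + \left(\frac{1}{8}\right)^{2} - 123\right)\right) + 2020 = \left(1208 - \left(-2 + \frac{1}{64} - 123\right)\right) + 2020 = \left(1208 - - \frac{7999}{64}\right) + 2020 = \left(1208 + \frac{7999}{64}\right) + 2020 = \frac{85311}{64} + 2020 = \frac{214591}{64}$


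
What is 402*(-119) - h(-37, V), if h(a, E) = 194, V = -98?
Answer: -48032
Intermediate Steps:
402*(-119) - h(-37, V) = 402*(-119) - 1*194 = -47838 - 194 = -48032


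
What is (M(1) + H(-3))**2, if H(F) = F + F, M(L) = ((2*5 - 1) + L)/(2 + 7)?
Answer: 1936/81 ≈ 23.901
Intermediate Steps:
M(L) = 1 + L/9 (M(L) = ((10 - 1) + L)/9 = (9 + L)*(1/9) = 1 + L/9)
H(F) = 2*F
(M(1) + H(-3))**2 = ((1 + (1/9)*1) + 2*(-3))**2 = ((1 + 1/9) - 6)**2 = (10/9 - 6)**2 = (-44/9)**2 = 1936/81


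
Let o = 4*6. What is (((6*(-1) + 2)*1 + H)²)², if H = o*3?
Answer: 21381376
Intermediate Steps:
o = 24
H = 72 (H = 24*3 = 72)
(((6*(-1) + 2)*1 + H)²)² = (((6*(-1) + 2)*1 + 72)²)² = (((-6 + 2)*1 + 72)²)² = ((-4*1 + 72)²)² = ((-4 + 72)²)² = (68²)² = 4624² = 21381376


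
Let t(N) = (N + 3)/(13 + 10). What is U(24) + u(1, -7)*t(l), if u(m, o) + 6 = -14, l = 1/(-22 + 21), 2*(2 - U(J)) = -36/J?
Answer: 93/92 ≈ 1.0109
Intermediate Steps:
U(J) = 2 + 18/J (U(J) = 2 - (-18)/J = 2 + 18/J)
l = -1 (l = 1/(-1) = -1)
u(m, o) = -20 (u(m, o) = -6 - 14 = -20)
t(N) = 3/23 + N/23 (t(N) = (3 + N)/23 = (3 + N)*(1/23) = 3/23 + N/23)
U(24) + u(1, -7)*t(l) = (2 + 18/24) - 20*(3/23 + (1/23)*(-1)) = (2 + 18*(1/24)) - 20*(3/23 - 1/23) = (2 + ¾) - 20*2/23 = 11/4 - 40/23 = 93/92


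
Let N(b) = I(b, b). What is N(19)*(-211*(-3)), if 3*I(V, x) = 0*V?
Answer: 0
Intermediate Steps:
I(V, x) = 0 (I(V, x) = (0*V)/3 = (⅓)*0 = 0)
N(b) = 0
N(19)*(-211*(-3)) = 0*(-211*(-3)) = 0*633 = 0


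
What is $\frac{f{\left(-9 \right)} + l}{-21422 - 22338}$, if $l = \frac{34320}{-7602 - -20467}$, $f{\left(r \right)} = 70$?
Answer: $- \frac{93487}{56297240} \approx -0.0016606$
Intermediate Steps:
$l = \frac{6864}{2573}$ ($l = \frac{34320}{-7602 + 20467} = \frac{34320}{12865} = 34320 \cdot \frac{1}{12865} = \frac{6864}{2573} \approx 2.6677$)
$\frac{f{\left(-9 \right)} + l}{-21422 - 22338} = \frac{70 + \frac{6864}{2573}}{-21422 - 22338} = \frac{186974}{2573 \left(-43760\right)} = \frac{186974}{2573} \left(- \frac{1}{43760}\right) = - \frac{93487}{56297240}$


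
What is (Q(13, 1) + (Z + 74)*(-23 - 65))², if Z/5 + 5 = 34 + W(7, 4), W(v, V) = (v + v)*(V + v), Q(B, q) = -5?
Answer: 7575439369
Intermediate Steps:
W(v, V) = 2*v*(V + v) (W(v, V) = (2*v)*(V + v) = 2*v*(V + v))
Z = 915 (Z = -25 + 5*(34 + 2*7*(4 + 7)) = -25 + 5*(34 + 2*7*11) = -25 + 5*(34 + 154) = -25 + 5*188 = -25 + 940 = 915)
(Q(13, 1) + (Z + 74)*(-23 - 65))² = (-5 + (915 + 74)*(-23 - 65))² = (-5 + 989*(-88))² = (-5 - 87032)² = (-87037)² = 7575439369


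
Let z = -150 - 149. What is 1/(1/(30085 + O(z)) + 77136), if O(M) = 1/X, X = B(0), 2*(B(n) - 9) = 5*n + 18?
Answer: 541531/41771535234 ≈ 1.2964e-5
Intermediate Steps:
z = -299
B(n) = 18 + 5*n/2 (B(n) = 9 + (5*n + 18)/2 = 9 + (18 + 5*n)/2 = 9 + (9 + 5*n/2) = 18 + 5*n/2)
X = 18 (X = 18 + (5/2)*0 = 18 + 0 = 18)
O(M) = 1/18
1/(1/(30085 + O(z)) + 77136) = 1/(1/(30085 + 1/18) + 77136) = 1/(1/(541531/18) + 77136) = 1/(18/541531 + 77136) = 1/(41771535234/541531) = 541531/41771535234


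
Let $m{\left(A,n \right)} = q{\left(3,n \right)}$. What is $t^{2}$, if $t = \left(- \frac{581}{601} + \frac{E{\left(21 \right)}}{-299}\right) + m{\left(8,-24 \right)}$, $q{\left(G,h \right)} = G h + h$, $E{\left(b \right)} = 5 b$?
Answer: $\frac{305827625733184}{32291730601} \approx 9470.8$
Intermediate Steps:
$q{\left(G,h \right)} = h + G h$
$m{\left(A,n \right)} = 4 n$ ($m{\left(A,n \right)} = n \left(1 + 3\right) = n 4 = 4 n$)
$t = - \frac{17487928}{179699}$ ($t = \left(- \frac{581}{601} + \frac{5 \cdot 21}{-299}\right) + 4 \left(-24\right) = \left(\left(-581\right) \frac{1}{601} + 105 \left(- \frac{1}{299}\right)\right) - 96 = \left(- \frac{581}{601} - \frac{105}{299}\right) - 96 = - \frac{236824}{179699} - 96 = - \frac{17487928}{179699} \approx -97.318$)
$t^{2} = \left(- \frac{17487928}{179699}\right)^{2} = \frac{305827625733184}{32291730601}$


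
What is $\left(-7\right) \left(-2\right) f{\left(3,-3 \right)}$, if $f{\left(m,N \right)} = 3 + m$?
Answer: $84$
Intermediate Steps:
$\left(-7\right) \left(-2\right) f{\left(3,-3 \right)} = \left(-7\right) \left(-2\right) \left(3 + 3\right) = 14 \cdot 6 = 84$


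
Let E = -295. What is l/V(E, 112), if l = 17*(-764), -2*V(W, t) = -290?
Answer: -12988/145 ≈ -89.572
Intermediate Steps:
V(W, t) = 145 (V(W, t) = -½*(-290) = 145)
l = -12988
l/V(E, 112) = -12988/145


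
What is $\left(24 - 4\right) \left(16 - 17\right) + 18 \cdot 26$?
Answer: $448$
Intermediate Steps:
$\left(24 - 4\right) \left(16 - 17\right) + 18 \cdot 26 = 20 \left(-1\right) + 468 = -20 + 468 = 448$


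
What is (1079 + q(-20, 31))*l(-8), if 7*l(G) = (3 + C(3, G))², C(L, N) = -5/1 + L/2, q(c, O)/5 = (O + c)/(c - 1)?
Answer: 5651/147 ≈ 38.442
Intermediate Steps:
q(c, O) = 5*(O + c)/(-1 + c) (q(c, O) = 5*((O + c)/(c - 1)) = 5*((O + c)/(-1 + c)) = 5*(O + c)/(-1 + c))
C(L, N) = -5 + L/2 (C(L, N) = -5*1 + L*(½) = -5 + L/2)
l(G) = 1/28 (l(G) = (3 + (-5 + (½)*3))²/7 = (3 + (-5 + 3/2))²/7 = (3 - 7/2)²/7 = (-½)²/7 = (⅐)*(¼) = 1/28)
(1079 + q(-20, 31))*l(-8) = (1079 + 5*(31 - 20)/(-1 - 20))*(1/28) = (1079 + 5*11/(-21))*(1/28) = (1079 + 5*(-1/21)*11)*(1/28) = (1079 - 55/21)*(1/28) = (22604/21)*(1/28) = 5651/147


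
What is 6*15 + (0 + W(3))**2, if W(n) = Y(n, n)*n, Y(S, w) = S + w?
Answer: 414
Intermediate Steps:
W(n) = 2*n**2 (W(n) = (n + n)*n = (2*n)*n = 2*n**2)
6*15 + (0 + W(3))**2 = 6*15 + (0 + 2*3**2)**2 = 90 + (0 + 2*9)**2 = 90 + (0 + 18)**2 = 90 + 18**2 = 90 + 324 = 414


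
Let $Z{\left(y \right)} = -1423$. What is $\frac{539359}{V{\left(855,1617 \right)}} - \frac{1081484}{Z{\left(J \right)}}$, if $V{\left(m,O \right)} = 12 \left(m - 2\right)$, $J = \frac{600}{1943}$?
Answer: $\frac{11837578081}{14565828} \approx 812.7$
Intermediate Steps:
$J = \frac{600}{1943}$ ($J = 600 \cdot \frac{1}{1943} = \frac{600}{1943} \approx 0.3088$)
$V{\left(m,O \right)} = -24 + 12 m$ ($V{\left(m,O \right)} = 12 \left(-2 + m\right) = -24 + 12 m$)
$\frac{539359}{V{\left(855,1617 \right)}} - \frac{1081484}{Z{\left(J \right)}} = \frac{539359}{-24 + 12 \cdot 855} - \frac{1081484}{-1423} = \frac{539359}{-24 + 10260} - - \frac{1081484}{1423} = \frac{539359}{10236} + \frac{1081484}{1423} = \frac{11837578081}{14565828}$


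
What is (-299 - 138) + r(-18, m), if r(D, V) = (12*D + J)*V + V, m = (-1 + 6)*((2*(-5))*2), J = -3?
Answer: 21363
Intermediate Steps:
m = -100 (m = 5*(-10*2) = 5*(-20) = -100)
r(D, V) = V + V*(-3 + 12*D) (r(D, V) = (12*D - 3)*V + V = (-3 + 12*D)*V + V = V*(-3 + 12*D) + V = V + V*(-3 + 12*D))
(-299 - 138) + r(-18, m) = (-299 - 138) + 2*(-100)*(-1 + 6*(-18)) = -437 + 2*(-100)*(-1 - 108) = -437 + 2*(-100)*(-109) = -437 + 21800 = 21363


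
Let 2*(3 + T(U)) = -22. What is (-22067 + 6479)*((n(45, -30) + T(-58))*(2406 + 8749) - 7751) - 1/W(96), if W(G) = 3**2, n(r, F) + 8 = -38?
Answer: 94984838891/9 ≈ 1.0554e+10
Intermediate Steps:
T(U) = -14 (T(U) = -3 + (1/2)*(-22) = -3 - 11 = -14)
n(r, F) = -46 (n(r, F) = -8 - 38 = -46)
W(G) = 9
(-22067 + 6479)*((n(45, -30) + T(-58))*(2406 + 8749) - 7751) - 1/W(96) = (-22067 + 6479)*((-46 - 14)*(2406 + 8749) - 7751) - 1/9 = -15588*(-60*11155 - 7751) - 1*1/9 = -15588*(-669300 - 7751) - 1/9 = -15588*(-677051) - 1/9 = 10553870988 - 1/9 = 94984838891/9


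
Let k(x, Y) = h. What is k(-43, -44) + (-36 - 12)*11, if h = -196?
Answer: -724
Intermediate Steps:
k(x, Y) = -196
k(-43, -44) + (-36 - 12)*11 = -196 + (-36 - 12)*11 = -196 - 48*11 = -196 - 528 = -724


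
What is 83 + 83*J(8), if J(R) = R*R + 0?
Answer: 5395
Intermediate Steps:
J(R) = R² (J(R) = R² + 0 = R²)
83 + 83*J(8) = 83 + 83*8² = 83 + 83*64 = 83 + 5312 = 5395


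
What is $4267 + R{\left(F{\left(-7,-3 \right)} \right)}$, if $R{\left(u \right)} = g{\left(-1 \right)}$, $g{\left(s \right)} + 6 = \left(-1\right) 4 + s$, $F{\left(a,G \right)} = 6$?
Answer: $4256$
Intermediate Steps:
$g{\left(s \right)} = -10 + s$ ($g{\left(s \right)} = -6 + \left(\left(-1\right) 4 + s\right) = -6 + \left(-4 + s\right) = -10 + s$)
$R{\left(u \right)} = -11$ ($R{\left(u \right)} = -10 - 1 = -11$)
$4267 + R{\left(F{\left(-7,-3 \right)} \right)} = 4267 - 11 = 4256$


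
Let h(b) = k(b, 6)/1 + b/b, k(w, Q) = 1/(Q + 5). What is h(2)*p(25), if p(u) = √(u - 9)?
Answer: 48/11 ≈ 4.3636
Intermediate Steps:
p(u) = √(-9 + u)
k(w, Q) = 1/(5 + Q)
h(b) = 12/11 (h(b) = 1/((5 + 6)*1) + b/b = 1/11 + 1 = 12/11)
h(2)*p(25) = 12*√(-9 + 25)/11 = 12*√16/11 = (12/11)*4 = 48/11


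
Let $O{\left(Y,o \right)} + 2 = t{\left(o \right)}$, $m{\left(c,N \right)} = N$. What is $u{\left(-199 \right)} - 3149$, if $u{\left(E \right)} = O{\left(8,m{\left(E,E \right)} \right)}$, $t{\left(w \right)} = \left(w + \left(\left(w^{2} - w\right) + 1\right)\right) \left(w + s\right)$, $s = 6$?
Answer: $-7646337$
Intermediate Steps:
$t{\left(w \right)} = \left(1 + w^{2}\right) \left(6 + w\right)$ ($t{\left(w \right)} = \left(w + \left(\left(w^{2} - w\right) + 1\right)\right) \left(w + 6\right) = \left(w + \left(1 + w^{2} - w\right)\right) \left(6 + w\right) = \left(1 + w^{2}\right) \left(6 + w\right)$)
$O{\left(Y,o \right)} = 4 + o + o^{3} + 6 o^{2}$ ($O{\left(Y,o \right)} = -2 + \left(6 + o + o^{3} + 6 o^{2}\right) = 4 + o + o^{3} + 6 o^{2}$)
$u{\left(E \right)} = 4 + E + E^{3} + 6 E^{2}$
$u{\left(-199 \right)} - 3149 = \left(4 - 199 + \left(-199\right)^{3} + 6 \left(-199\right)^{2}\right) - 3149 = \left(4 - 199 - 7880599 + 6 \cdot 39601\right) - 3149 = \left(4 - 199 - 7880599 + 237606\right) - 3149 = -7643188 - 3149 = -7646337$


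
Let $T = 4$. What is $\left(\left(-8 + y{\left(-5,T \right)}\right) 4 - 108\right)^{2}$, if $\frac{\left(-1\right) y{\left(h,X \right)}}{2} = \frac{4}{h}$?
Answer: $\frac{446224}{25} \approx 17849.0$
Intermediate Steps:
$y{\left(h,X \right)} = - \frac{8}{h}$ ($y{\left(h,X \right)} = - 2 \frac{4}{h} = - \frac{8}{h}$)
$\left(\left(-8 + y{\left(-5,T \right)}\right) 4 - 108\right)^{2} = \left(\left(-8 - \frac{8}{-5}\right) 4 - 108\right)^{2} = \left(\left(-8 - - \frac{8}{5}\right) 4 - 108\right)^{2} = \left(\left(-8 + \frac{8}{5}\right) 4 - 108\right)^{2} = \left(\left(- \frac{32}{5}\right) 4 - 108\right)^{2} = \left(- \frac{128}{5} - 108\right)^{2} = \left(- \frac{668}{5}\right)^{2} = \frac{446224}{25}$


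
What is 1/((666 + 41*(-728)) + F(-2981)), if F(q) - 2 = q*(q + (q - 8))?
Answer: 1/17767390 ≈ 5.6283e-8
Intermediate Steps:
F(q) = 2 + q*(-8 + 2*q) (F(q) = 2 + q*(q + (q - 8)) = 2 + q*(q + (-8 + q)) = 2 + q*(-8 + 2*q))
1/((666 + 41*(-728)) + F(-2981)) = 1/((666 + 41*(-728)) + (2 - 8*(-2981) + 2*(-2981)**2)) = 1/((666 - 29848) + (2 + 23848 + 2*8886361)) = 1/(-29182 + (2 + 23848 + 17772722)) = 1/(-29182 + 17796572) = 1/17767390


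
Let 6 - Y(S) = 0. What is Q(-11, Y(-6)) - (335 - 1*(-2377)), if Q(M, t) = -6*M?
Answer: -2646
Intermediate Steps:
Y(S) = 6 (Y(S) = 6 - 1*0 = 6 + 0 = 6)
Q(-11, Y(-6)) - (335 - 1*(-2377)) = -6*(-11) - (335 - 1*(-2377)) = 66 - (335 + 2377) = 66 - 1*2712 = 66 - 2712 = -2646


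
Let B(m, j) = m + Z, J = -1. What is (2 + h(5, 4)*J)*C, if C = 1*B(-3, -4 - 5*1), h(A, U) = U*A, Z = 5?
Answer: -36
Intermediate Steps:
h(A, U) = A*U
B(m, j) = 5 + m (B(m, j) = m + 5 = 5 + m)
C = 2 (C = 1*(5 - 3) = 1*2 = 2)
(2 + h(5, 4)*J)*C = (2 + (5*4)*(-1))*2 = (2 + 20*(-1))*2 = (2 - 20)*2 = -18*2 = -36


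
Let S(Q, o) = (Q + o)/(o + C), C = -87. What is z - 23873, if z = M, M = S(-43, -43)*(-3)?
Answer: -1551874/65 ≈ -23875.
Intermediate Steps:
S(Q, o) = (Q + o)/(-87 + o) (S(Q, o) = (Q + o)/(o - 87) = (Q + o)/(-87 + o))
M = -129/65 (M = ((-43 - 43)/(-87 - 43))*(-3) = (-86/(-130))*(-3) = -1/130*(-86)*(-3) = (43/65)*(-3) = -129/65 ≈ -1.9846)
z = -129/65 ≈ -1.9846
z - 23873 = -129/65 - 23873 = -1551874/65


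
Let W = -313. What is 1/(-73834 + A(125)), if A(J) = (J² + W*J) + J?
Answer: -1/97209 ≈ -1.0287e-5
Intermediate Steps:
A(J) = J² - 312*J (A(J) = (J² - 313*J) + J = J² - 312*J)
1/(-73834 + A(125)) = 1/(-73834 + 125*(-312 + 125)) = 1/(-73834 + 125*(-187)) = 1/(-73834 - 23375) = 1/(-97209) = -1/97209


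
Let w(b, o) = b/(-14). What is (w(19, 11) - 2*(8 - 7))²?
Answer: 2209/196 ≈ 11.270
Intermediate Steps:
w(b, o) = -b/14 (w(b, o) = b*(-1/14) = -b/14)
(w(19, 11) - 2*(8 - 7))² = (-1/14*19 - 2*(8 - 7))² = (-19/14 - 2*1)² = (-19/14 - 2)² = (-47/14)² = 2209/196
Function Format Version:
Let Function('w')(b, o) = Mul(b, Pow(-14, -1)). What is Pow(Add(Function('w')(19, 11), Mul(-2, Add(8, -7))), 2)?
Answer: Rational(2209, 196) ≈ 11.270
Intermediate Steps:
Function('w')(b, o) = Mul(Rational(-1, 14), b) (Function('w')(b, o) = Mul(b, Rational(-1, 14)) = Mul(Rational(-1, 14), b))
Pow(Add(Function('w')(19, 11), Mul(-2, Add(8, -7))), 2) = Pow(Add(Mul(Rational(-1, 14), 19), Mul(-2, Add(8, -7))), 2) = Pow(Add(Rational(-19, 14), Mul(-2, 1)), 2) = Pow(Add(Rational(-19, 14), -2), 2) = Pow(Rational(-47, 14), 2) = Rational(2209, 196)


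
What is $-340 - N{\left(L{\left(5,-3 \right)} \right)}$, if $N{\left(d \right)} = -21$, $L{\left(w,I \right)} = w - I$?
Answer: $-319$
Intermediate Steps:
$-340 - N{\left(L{\left(5,-3 \right)} \right)} = -340 - -21 = -340 + 21 = -319$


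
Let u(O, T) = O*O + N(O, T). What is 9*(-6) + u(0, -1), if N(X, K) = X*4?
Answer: -54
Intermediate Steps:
N(X, K) = 4*X
u(O, T) = O**2 + 4*O (u(O, T) = O*O + 4*O = O**2 + 4*O)
9*(-6) + u(0, -1) = 9*(-6) + 0*(4 + 0) = -54 + 0*4 = -54 + 0 = -54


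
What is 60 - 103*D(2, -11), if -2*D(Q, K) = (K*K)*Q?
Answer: 12523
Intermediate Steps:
D(Q, K) = -Q*K²/2 (D(Q, K) = -K*K*Q/2 = -K²*Q/2 = -Q*K²/2)
60 - 103*D(2, -11) = 60 - (-103)*2*(-11)²/2 = 60 - (-103)*2*121/2 = 60 - 103*(-121) = 60 + 12463 = 12523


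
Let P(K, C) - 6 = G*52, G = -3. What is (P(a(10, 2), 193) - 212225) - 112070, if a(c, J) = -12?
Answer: -324445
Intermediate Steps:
P(K, C) = -150 (P(K, C) = 6 - 3*52 = 6 - 156 = -150)
(P(a(10, 2), 193) - 212225) - 112070 = (-150 - 212225) - 112070 = -212375 - 112070 = -324445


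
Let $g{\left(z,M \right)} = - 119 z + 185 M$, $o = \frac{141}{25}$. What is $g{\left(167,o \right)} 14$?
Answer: $- \frac{1318072}{5} \approx -2.6361 \cdot 10^{5}$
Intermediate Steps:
$o = \frac{141}{25}$ ($o = 141 \cdot \frac{1}{25} = \frac{141}{25} \approx 5.64$)
$g{\left(167,o \right)} 14 = \left(\left(-119\right) 167 + 185 \cdot \frac{141}{25}\right) 14 = \left(-19873 + \frac{5217}{5}\right) 14 = \left(- \frac{94148}{5}\right) 14 = - \frac{1318072}{5}$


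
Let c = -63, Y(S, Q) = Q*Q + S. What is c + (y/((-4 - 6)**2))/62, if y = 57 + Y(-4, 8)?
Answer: -390483/6200 ≈ -62.981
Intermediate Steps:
Y(S, Q) = S + Q**2 (Y(S, Q) = Q**2 + S = S + Q**2)
y = 117 (y = 57 + (-4 + 8**2) = 57 + (-4 + 64) = 57 + 60 = 117)
c + (y/((-4 - 6)**2))/62 = -63 + (117/((-4 - 6)**2))/62 = -63 + (117/((-10)**2))*(1/62) = -63 + (117/100)*(1/62) = -63 + 117/6200 = -390483/6200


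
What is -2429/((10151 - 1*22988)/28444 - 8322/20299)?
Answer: 1402467572324/497289231 ≈ 2820.2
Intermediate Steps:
-2429/((10151 - 1*22988)/28444 - 8322/20299) = -2429/((10151 - 22988)*(1/28444) - 8322*1/20299) = -2429/(-12837*1/28444 - 8322/20299) = -2429/(-12837/28444 - 8322/20299) = -2429/(-497289231/577384756) = -2429*(-577384756/497289231) = 1402467572324/497289231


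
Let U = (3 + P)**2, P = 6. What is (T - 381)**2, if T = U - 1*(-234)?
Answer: 4356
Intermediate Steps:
U = 81 (U = (3 + 6)**2 = 9**2 = 81)
T = 315 (T = 81 - 1*(-234) = 81 + 234 = 315)
(T - 381)**2 = (315 - 381)**2 = (-66)**2 = 4356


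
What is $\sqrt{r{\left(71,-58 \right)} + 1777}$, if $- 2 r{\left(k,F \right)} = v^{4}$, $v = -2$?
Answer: $\sqrt{1769} \approx 42.059$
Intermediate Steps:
$r{\left(k,F \right)} = -8$ ($r{\left(k,F \right)} = - \frac{\left(-2\right)^{4}}{2} = \left(- \frac{1}{2}\right) 16 = -8$)
$\sqrt{r{\left(71,-58 \right)} + 1777} = \sqrt{-8 + 1777} = \sqrt{1769}$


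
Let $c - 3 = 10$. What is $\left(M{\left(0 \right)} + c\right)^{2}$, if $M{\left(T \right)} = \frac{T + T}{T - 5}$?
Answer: $169$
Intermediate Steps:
$M{\left(T \right)} = \frac{2 T}{-5 + T}$
$c = 13$ ($c = 3 + 10 = 13$)
$\left(M{\left(0 \right)} + c\right)^{2} = \left(2 \cdot 0 \frac{1}{-5 + 0} + 13\right)^{2} = \left(2 \cdot 0 \frac{1}{-5} + 13\right)^{2} = \left(2 \cdot 0 \left(- \frac{1}{5}\right) + 13\right)^{2} = \left(0 + 13\right)^{2} = 13^{2} = 169$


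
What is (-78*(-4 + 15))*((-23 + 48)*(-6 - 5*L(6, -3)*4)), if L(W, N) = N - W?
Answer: -3732300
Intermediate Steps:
(-78*(-4 + 15))*((-23 + 48)*(-6 - 5*L(6, -3)*4)) = (-78*(-4 + 15))*((-23 + 48)*(-6 - 5*(-3 - 1*6)*4)) = (-78*11)*(25*(-6 - 5*(-3 - 6)*4)) = -21450*(-6 - 5*(-9)*4) = -21450*(-6 + 45*4) = -21450*(-6 + 180) = -21450*174 = -858*4350 = -3732300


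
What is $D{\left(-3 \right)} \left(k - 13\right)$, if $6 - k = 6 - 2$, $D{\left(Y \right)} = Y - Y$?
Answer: $0$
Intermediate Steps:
$D{\left(Y \right)} = 0$
$k = 2$ ($k = 6 - \left(6 - 2\right) = 6 - 4 = 2$)
$D{\left(-3 \right)} \left(k - 13\right) = 0 \left(2 - 13\right) = 0 \left(-11\right) = 0$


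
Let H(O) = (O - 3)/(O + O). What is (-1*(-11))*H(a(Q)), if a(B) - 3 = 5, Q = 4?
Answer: 55/16 ≈ 3.4375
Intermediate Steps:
a(B) = 8 (a(B) = 3 + 5 = 8)
H(O) = (-3 + O)/(2*O) (H(O) = (-3 + O)/((2*O)) = (-3 + O)*(1/(2*O)) = (-3 + O)/(2*O))
(-1*(-11))*H(a(Q)) = (-1*(-11))*((1/2)*(-3 + 8)/8) = 11*((1/2)*(1/8)*5) = 11*(5/16) = 55/16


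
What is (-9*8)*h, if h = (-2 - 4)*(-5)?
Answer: -2160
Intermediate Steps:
h = 30 (h = -6*(-5) = 30)
(-9*8)*h = -9*8*30 = -72*30 = -2160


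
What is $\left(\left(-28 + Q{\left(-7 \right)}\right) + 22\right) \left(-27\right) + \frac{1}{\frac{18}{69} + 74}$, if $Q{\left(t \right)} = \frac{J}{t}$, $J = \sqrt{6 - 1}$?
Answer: $\frac{276719}{1708} + \frac{27 \sqrt{5}}{7} \approx 170.64$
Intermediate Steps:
$J = \sqrt{5} \approx 2.2361$
$Q{\left(t \right)} = \frac{\sqrt{5}}{t}$
$\left(\left(-28 + Q{\left(-7 \right)}\right) + 22\right) \left(-27\right) + \frac{1}{\frac{18}{69} + 74} = \left(\left(-28 + \frac{\sqrt{5}}{-7}\right) + 22\right) \left(-27\right) + \frac{1}{\frac{18}{69} + 74} = \left(\left(-28 + \sqrt{5} \left(- \frac{1}{7}\right)\right) + 22\right) \left(-27\right) + \frac{1}{18 \cdot \frac{1}{69} + 74} = \left(\left(-28 - \frac{\sqrt{5}}{7}\right) + 22\right) \left(-27\right) + \frac{1}{\frac{6}{23} + 74} = \left(-6 - \frac{\sqrt{5}}{7}\right) \left(-27\right) + \frac{1}{\frac{1708}{23}} = \left(162 + \frac{27 \sqrt{5}}{7}\right) + \frac{23}{1708} = \frac{276719}{1708} + \frac{27 \sqrt{5}}{7}$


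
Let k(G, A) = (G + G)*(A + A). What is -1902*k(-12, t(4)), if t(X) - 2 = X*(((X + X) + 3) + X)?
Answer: 5660352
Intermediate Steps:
t(X) = 2 + X*(3 + 3*X) (t(X) = 2 + X*(((X + X) + 3) + X) = 2 + X*((2*X + 3) + X) = 2 + X*((3 + 2*X) + X) = 2 + X*(3 + 3*X))
k(G, A) = 4*A*G (k(G, A) = (2*G)*(2*A) = 4*A*G)
-1902*k(-12, t(4)) = -7608*(2 + 3*4 + 3*4**2)*(-12) = -7608*(2 + 12 + 3*16)*(-12) = -7608*(2 + 12 + 48)*(-12) = -7608*62*(-12) = -1902*(-2976) = 5660352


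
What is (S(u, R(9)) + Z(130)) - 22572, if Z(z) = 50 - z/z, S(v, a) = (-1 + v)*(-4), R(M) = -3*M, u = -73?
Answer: -22227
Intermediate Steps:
S(v, a) = 4 - 4*v
Z(z) = 49 (Z(z) = 50 - 1*1 = 50 - 1 = 49)
(S(u, R(9)) + Z(130)) - 22572 = ((4 - 4*(-73)) + 49) - 22572 = ((4 + 292) + 49) - 22572 = (296 + 49) - 22572 = 345 - 22572 = -22227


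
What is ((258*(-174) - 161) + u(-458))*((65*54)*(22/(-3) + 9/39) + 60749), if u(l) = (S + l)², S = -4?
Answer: 6031597229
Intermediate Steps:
u(l) = (-4 + l)²
((258*(-174) - 161) + u(-458))*((65*54)*(22/(-3) + 9/39) + 60749) = ((258*(-174) - 161) + (-4 - 458)²)*((65*54)*(22/(-3) + 9/39) + 60749) = ((-44892 - 161) + (-462)²)*(3510*(22*(-⅓) + 9*(1/39)) + 60749) = (-45053 + 213444)*(3510*(-22/3 + 3/13) + 60749) = 168391*(3510*(-277/39) + 60749) = 168391*(-24930 + 60749) = 168391*35819 = 6031597229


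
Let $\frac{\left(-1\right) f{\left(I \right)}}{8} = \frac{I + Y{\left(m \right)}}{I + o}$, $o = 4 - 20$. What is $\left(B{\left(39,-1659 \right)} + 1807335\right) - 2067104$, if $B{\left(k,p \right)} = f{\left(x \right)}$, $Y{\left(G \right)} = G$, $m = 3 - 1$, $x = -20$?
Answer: $-259773$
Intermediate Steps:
$m = 2$
$o = -16$
$f{\left(I \right)} = - \frac{8 \left(2 + I\right)}{-16 + I}$ ($f{\left(I \right)} = - 8 \frac{I + 2}{I - 16} = - 8 \frac{2 + I}{-16 + I} = - \frac{8 \left(2 + I\right)}{-16 + I}$)
$B{\left(k,p \right)} = -4$ ($B{\left(k,p \right)} = \frac{8 \left(-2 - -20\right)}{-16 - 20} = \frac{8 \left(-2 + 20\right)}{-36} = 8 \left(- \frac{1}{36}\right) 18 = -4$)
$\left(B{\left(39,-1659 \right)} + 1807335\right) - 2067104 = \left(-4 + 1807335\right) - 2067104 = 1807331 - 2067104 = -259773$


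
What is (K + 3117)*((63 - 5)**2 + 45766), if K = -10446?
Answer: -360073770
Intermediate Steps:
(K + 3117)*((63 - 5)**2 + 45766) = (-10446 + 3117)*((63 - 5)**2 + 45766) = -7329*(58**2 + 45766) = -7329*(3364 + 45766) = -7329*49130 = -360073770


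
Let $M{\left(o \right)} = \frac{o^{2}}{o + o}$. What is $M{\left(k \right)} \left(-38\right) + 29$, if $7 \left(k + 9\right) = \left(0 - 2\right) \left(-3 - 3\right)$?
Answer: $\frac{1172}{7} \approx 167.43$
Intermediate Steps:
$k = - \frac{51}{7}$ ($k = -9 + \frac{\left(0 - 2\right) \left(-3 - 3\right)}{7} = -9 + \frac{\left(-2\right) \left(-6\right)}{7} = -9 + \frac{1}{7} \cdot 12 = -9 + \frac{12}{7} = - \frac{51}{7} \approx -7.2857$)
$M{\left(o \right)} = \frac{o}{2}$ ($M{\left(o \right)} = \frac{o^{2}}{2 o} = \frac{1}{2 o} o^{2} = \frac{o}{2}$)
$M{\left(k \right)} \left(-38\right) + 29 = \frac{1}{2} \left(- \frac{51}{7}\right) \left(-38\right) + 29 = \left(- \frac{51}{14}\right) \left(-38\right) + 29 = \frac{969}{7} + 29 = \frac{1172}{7}$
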